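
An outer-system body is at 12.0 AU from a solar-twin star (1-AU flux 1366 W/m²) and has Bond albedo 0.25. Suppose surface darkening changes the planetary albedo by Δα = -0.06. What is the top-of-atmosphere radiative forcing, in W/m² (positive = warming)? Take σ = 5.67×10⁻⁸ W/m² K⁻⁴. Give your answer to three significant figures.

0.142 W/m²

Irradiance scales as 1/d², so S = 1366 W/m² × (1/12.0)² = 9.486 W/m².
ΔF = −(S/4)Δα = −(9.486/4)×(-0.06) = 0.1423 W/m².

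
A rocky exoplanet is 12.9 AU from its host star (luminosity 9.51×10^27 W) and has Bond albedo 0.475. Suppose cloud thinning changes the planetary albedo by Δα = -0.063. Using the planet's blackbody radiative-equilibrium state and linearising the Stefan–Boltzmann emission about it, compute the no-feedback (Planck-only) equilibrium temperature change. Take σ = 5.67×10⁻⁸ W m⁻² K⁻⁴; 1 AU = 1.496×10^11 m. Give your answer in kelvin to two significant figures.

Orbital distance: d = 12.9 AU = 1.930×10^12 m.
Flux at the orbit: S = L/(4πd²) = 9.51×10^27/(4π·(1.93×10^12)²) = 203.2 W m⁻².
The baseline emission temperature is T_e = 147.3 K.
The change in absorbed flux is Δ[S(1−α)/4] = −SΔα/4 = 3.200 W m⁻².
Linearising σT⁴ gives d(σT⁴)/dT = 4σT_e³ = 0.7244 W m⁻² per K.
So ΔT₀ = 3.200/0.7244 = 4.42 K.

4.4 K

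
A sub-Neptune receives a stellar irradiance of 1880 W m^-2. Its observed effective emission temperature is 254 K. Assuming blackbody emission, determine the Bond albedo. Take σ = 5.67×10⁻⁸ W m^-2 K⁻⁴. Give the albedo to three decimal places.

From σT⁴ = S(1−α)/4 we invert for α: 1−α = 4σT⁴/S.
4σT⁴ = 4·5.67×10⁻⁸·(254)⁴ = 944.0 W m^-2.
Hence α = 1 − 944.0/1880 = 0.4979.

0.498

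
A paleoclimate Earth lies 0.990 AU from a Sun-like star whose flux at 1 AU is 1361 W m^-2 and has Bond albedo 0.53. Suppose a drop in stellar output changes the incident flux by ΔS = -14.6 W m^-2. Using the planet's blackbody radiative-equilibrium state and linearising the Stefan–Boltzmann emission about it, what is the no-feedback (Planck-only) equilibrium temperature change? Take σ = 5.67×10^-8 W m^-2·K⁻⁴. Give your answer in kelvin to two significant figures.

-0.61 kelvin

Flux at the orbit: S = 1361/(0.990)² = 1389 W m^-2.
Unperturbed T_e = [1389·(1−0.53)/(4σ)]^¼ = 231.6 K.
Only a fraction (1−α) is absorbed and it's spread over 4πR², so ΔF = (1−α)ΔS/4 = -1.715 W m^-2.
The Planck feedback parameter is 4σT_e³ = 2.818 W m^-2/K.
So ΔT₀ = -1.715/2.818 = -0.609 K.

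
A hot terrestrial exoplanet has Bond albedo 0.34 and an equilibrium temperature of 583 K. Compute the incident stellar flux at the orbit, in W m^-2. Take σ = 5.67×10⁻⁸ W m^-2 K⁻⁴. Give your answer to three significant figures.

Invert the energy balance for S: S = 4σT⁴/(1−α).
σT⁴ = 5.67×10⁻⁸·(583)⁴ = 6550 W m^-2.
So S = 4×6550/(1−0.34) = 39700 W m^-2.

39700 W m^-2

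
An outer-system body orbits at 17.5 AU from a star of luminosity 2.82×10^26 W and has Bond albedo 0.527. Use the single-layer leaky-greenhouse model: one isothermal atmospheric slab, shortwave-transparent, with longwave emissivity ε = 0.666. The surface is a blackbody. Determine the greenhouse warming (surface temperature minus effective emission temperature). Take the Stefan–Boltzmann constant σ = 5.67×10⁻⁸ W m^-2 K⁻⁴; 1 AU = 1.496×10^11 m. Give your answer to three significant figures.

d = 17.5 × 1.496×10^11 m = 2.618×10^12 m.
Flux at the orbit: S = L/(4πd²) = 2.82×10^26/(4π·(2.62×10^12)²) = 3.274 W m^-2.
Effective emission temperature (TOA balance): σT_e⁴ = S(1−α)/4 = 0.3872 W m^-2 → T_e = 51.12 K.
For a single slab of emissivity ε, T_s⁴ = 2T_e⁴/(2−ε); thus T_s = 51.12·(1.499)^(1/4) = 56.57 K.
T_s − T_e = 56.57 − 51.12 = 5.446 K.

5.45 K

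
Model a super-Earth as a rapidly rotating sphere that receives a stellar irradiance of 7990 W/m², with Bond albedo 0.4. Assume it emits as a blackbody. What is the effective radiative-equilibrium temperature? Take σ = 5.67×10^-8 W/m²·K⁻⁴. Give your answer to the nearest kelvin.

381 K

Absorbed flux (global mean): S(1−α)/4 = 7990·0.6/4 = 1198 W/m².
Set σT⁴ = 1198 → T = (1198/σ)^(1/4) = 381.3 K.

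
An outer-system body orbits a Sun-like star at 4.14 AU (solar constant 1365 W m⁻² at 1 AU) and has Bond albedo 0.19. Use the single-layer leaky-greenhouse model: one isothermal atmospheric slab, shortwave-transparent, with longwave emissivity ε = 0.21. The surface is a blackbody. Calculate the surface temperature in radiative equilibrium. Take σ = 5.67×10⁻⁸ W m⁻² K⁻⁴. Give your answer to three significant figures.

Flux at the orbit: S = 1365/(4.14)² = 79.64 W m⁻².
At the top of the atmosphere, σT_e⁴ = S(1−α)/4 = 16.13 W m⁻², giving T_e = 129.9 K.
The surface balance (absorbed SW + ε·downward IR = σT_s⁴) with T_a⁴ = T_s⁴/2 reduces to T_s = T_e·[2/(2−ε)]^¼ = 133.5 K.

134 K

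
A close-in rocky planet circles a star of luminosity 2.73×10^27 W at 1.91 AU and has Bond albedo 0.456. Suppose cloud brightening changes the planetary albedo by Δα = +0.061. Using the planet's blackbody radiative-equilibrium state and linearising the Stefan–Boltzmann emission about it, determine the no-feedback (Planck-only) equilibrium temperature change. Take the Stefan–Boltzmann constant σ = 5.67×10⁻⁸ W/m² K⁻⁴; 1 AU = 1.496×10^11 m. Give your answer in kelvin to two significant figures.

d = 1.91 × 1.496×10^11 m = 2.857×10^11 m.
Spreading L over a sphere of radius d: S = 2.73×10^27/(4π·2.86×10^11²) = 2661 W/m².
Reference equilibrium: T_e = [S(1−α)/(4σ)]^(1/4) = 282.6 K.
The change in absorbed flux is Δ[S(1−α)/4] = −SΔα/4 = -40.58 W/m².
Linearising σT⁴ gives d(σT⁴)/dT = 4σT_e³ = 5.121 W/m² per K.
Hence the no-feedback warming is ΔF/(4σT_e³) = -7.92 K.

-7.9 K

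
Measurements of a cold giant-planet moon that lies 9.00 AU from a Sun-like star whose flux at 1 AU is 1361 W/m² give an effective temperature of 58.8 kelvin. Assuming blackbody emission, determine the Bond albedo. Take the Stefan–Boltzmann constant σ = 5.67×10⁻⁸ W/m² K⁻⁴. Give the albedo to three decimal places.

Flux at the orbit: S = 1361/(9.00)² = 16.80 W/m².
Energy balance: S(1−α)/4 = σT⁴, so 1−α = 4σT⁴/S.
4σT⁴ = 4·5.67×10⁻⁸·(58.8)⁴ = 2.711 W/m².
1−α = 2.711/16.80 = 0.1614, so α = 0.8386.

0.839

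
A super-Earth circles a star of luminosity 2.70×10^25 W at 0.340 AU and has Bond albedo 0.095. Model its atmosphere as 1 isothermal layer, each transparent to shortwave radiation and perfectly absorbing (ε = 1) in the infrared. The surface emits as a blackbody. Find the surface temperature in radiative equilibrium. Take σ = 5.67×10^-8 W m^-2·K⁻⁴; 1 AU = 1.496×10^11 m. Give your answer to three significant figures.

285 K

d = 0.340 × 1.496×10^11 m = 5.086×10^10 m.
Spreading L over a sphere of radius d: S = 2.70×10^25/(4π·5.09×10^10²) = 830.5 W m^-2.
The effective emission temperature is T_e = [S(1−α)/(4σ)]^¼ = 239.9 K.
Layer-by-layer balance gives σT_s⁴ = (N+1)σT_e⁴, so T_s = 2^¼·239.9 = 285.3 K.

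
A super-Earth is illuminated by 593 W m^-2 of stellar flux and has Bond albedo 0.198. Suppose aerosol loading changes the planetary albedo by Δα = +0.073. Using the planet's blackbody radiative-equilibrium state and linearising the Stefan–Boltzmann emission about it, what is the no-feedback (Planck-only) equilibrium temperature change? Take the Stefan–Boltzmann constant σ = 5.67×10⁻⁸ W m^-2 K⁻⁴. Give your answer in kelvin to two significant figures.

Reference equilibrium: T_e = [S(1−α)/(4σ)]^(1/4) = 214.0 K.
The change in absorbed flux is Δ[S(1−α)/4] = −SΔα/4 = -10.82 W m^-2.
Linearising σT⁴ gives d(σT⁴)/dT = 4σT_e³ = 2.222 W m^-2 per K.
Hence the no-feedback warming is ΔF/(4σT_e³) = -4.87 K.

-4.9 K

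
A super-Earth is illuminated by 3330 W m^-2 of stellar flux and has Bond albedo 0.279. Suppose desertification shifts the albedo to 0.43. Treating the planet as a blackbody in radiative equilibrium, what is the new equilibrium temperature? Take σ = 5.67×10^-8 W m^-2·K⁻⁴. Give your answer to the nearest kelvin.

With the new albedo, S(1−α₂)/4 = 474.5 W m^-2, so T₂ = 302.5 K.

302 kelvin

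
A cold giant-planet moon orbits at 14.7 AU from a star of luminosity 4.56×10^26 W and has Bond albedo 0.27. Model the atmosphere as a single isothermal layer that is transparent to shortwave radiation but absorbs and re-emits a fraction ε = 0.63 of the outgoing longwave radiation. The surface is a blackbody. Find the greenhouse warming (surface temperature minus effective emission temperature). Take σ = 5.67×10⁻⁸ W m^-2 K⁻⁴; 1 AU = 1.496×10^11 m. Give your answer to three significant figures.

d = 14.7 × 1.496×10^11 m = 2.199×10^12 m.
Spreading L over a sphere of radius d: S = 4.56×10^26/(4π·2.20×10^12²) = 7.503 W m^-2.
The planet radiates to space at T_e = [S(1−α)/(4σ)]^(1/4) = 70.10 K.
The surface balance (absorbed SW + ε·downward IR = σT_s⁴) with T_a⁴ = T_s⁴/2 reduces to T_s = T_e·[2/(2−ε)]^¼ = 77.06 K.
Greenhouse warming: T_s − T_e = 6.954 K.

6.95 K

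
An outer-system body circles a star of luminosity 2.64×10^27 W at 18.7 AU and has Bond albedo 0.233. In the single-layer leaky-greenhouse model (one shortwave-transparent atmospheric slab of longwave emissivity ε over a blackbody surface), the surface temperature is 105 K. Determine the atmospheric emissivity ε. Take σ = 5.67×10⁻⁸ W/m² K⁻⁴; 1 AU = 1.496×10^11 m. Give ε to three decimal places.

d = 18.7 × 1.496×10^11 m = 2.798×10^12 m.
Spreading L over a sphere of radius d: S = 2.64×10^27/(4π·2.80×10^12²) = 26.84 W/m².
Effective temperature: T_e = [S(1−α)/(4σ)]^(1/4) = 97.61 K.
Since (2−ε)/2 = (T_e/T_s)⁴ = 0.7469, ε = 0.5063.

0.506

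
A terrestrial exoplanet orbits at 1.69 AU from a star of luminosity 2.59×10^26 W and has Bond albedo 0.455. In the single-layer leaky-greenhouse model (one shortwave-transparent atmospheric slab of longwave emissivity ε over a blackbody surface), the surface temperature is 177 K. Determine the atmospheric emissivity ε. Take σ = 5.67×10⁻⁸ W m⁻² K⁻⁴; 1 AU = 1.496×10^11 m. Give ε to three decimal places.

d = 1.69 × 1.496×10^11 m = 2.528×10^11 m.
Flux at the orbit: S = L/(4πd²) = 2.59×10^26/(4π·(2.53×10^11)²) = 322.4 W m⁻².
First, T_e = [322.4·(1−0.455)/(4σ)]^(1/4) = 166.8 K.
Since (2−ε)/2 = (T_e/T_s)⁴ = 0.7894, ε = 0.4211.

0.421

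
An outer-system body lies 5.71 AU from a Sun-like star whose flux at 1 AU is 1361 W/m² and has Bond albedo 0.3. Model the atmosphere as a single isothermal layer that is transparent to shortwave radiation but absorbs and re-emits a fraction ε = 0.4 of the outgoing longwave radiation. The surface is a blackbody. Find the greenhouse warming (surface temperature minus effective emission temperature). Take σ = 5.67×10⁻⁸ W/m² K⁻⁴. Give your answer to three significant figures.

6.11 K

Flux at the orbit: S = 1361/(5.71)² = 41.74 W/m².
Effective emission temperature (TOA balance): σT_e⁴ = S(1−α)/4 = 7.305 W/m² → T_e = 106.5 K.
For a single slab of emissivity ε, T_s⁴ = 2T_e⁴/(2−ε); thus T_s = 106.5·(1.25)^(1/4) = 112.7 K.
The atmosphere warms the surface by 6.112 K.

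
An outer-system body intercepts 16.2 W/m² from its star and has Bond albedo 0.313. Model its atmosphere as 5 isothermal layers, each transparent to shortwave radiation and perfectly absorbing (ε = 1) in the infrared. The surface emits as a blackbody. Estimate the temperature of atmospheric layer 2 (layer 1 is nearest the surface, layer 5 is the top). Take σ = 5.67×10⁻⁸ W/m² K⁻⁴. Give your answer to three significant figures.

118 K

OLR = S(1−α)/4 = 2.782 W/m²; the top layer radiates at T_e = 83.70 K.
Each opaque layer satisfies 2T_j⁴ = T_{j−1}⁴ + T_{j+1}⁴, giving T_k⁴ = (N+1−k)T_e⁴.
With k = 2: T_2 = (5+1−2)^¼·83.70 K = 118.4 K.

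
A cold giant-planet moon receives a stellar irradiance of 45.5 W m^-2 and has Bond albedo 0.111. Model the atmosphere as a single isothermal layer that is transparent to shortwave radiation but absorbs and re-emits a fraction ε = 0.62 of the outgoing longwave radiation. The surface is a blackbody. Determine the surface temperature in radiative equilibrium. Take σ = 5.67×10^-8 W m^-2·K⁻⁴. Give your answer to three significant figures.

127 K

At the top of the atmosphere, σT_e⁴ = S(1−α)/4 = 10.11 W m^-2, giving T_e = 115.6 K.
Surface balance with a leaky layer gives σT_s⁴ = σT_e⁴·2/(2−ε), so T_s = T_e·[2/(2−0.62)]^(1/4) = 126.8 K.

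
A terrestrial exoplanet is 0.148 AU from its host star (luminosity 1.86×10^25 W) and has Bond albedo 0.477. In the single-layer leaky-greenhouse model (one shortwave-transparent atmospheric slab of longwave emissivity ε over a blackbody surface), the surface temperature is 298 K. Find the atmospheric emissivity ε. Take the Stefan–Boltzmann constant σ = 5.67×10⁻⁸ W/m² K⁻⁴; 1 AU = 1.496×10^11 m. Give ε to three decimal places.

0.234

d = 0.148 × 1.496×10^11 m = 2.214×10^10 m.
S = L/(4πd²) = 3019 W/m².
First, T_e = [3019·(1−0.477)/(4σ)]^(1/4) = 288.9 K.
Since (2−ε)/2 = (T_e/T_s)⁴ = 0.8829, ε = 0.2342.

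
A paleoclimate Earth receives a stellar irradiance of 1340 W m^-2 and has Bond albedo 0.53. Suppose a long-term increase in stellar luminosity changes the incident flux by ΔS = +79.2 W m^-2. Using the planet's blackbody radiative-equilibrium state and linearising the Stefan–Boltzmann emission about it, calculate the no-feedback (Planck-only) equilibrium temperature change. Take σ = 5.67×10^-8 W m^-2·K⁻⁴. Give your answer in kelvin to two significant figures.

Unperturbed T_e = [1340·(1−0.53)/(4σ)]^¼ = 229.6 K.
TOA radiative forcing: ΔF = (1−α)ΔS/4 = 0.47·(+79.2)/4 = 9.306 W m^-2.
Linearising σT⁴ gives d(σT⁴)/dT = 4σT_e³ = 2.744 W m^-2 per K.
ΔT₀ = ΔF/λ_P = 9.306/2.744 = 3.39 K.

3.4 K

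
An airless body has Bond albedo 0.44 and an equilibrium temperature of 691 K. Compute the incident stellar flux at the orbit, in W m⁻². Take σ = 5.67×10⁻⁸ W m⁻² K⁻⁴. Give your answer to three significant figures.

From S(1−α)/4 = σT⁴: S = 4σT⁴/(1−α).
The emitted flux is σT⁴ = 12930 W m⁻².
S = 4·12930/0.56 = 92340 W m⁻².

92300 W m⁻²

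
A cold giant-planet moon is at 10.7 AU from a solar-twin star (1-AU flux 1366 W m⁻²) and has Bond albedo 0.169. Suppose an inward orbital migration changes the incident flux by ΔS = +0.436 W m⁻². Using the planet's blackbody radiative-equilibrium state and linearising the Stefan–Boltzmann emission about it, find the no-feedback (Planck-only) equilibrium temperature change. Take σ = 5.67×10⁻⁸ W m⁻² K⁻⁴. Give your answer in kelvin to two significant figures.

By the inverse-square law, S = 1366/10.7² = 11.93 W m⁻².
The baseline emission temperature is T_e = 81.31 K.
ΔF = Δ[S(1−α)]/4 = (1−0.169)·+0.436/4 = 0.09058 W m⁻².
Linearising σT⁴ gives d(σT⁴)/dT = 4σT_e³ = 0.1219 W m⁻² per K.
Hence the no-feedback warming is ΔF/(4σT_e³) = 0.743 K.

0.74 K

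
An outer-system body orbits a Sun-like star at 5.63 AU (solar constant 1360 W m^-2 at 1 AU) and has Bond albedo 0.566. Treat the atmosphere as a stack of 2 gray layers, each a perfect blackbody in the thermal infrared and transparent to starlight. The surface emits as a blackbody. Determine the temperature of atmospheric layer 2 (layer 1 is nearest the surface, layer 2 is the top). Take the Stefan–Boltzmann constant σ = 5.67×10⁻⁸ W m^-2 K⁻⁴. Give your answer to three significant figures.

95.2 K

By the inverse-square law, S = 1360/5.63² = 42.91 W m^-2.
Top-of-atmosphere balance: σT_e⁴ = S(1−α)/4 = 4.655 W m^-2 → T_e = 95.19 K.
In the N-layer model, layer k (counted from the surface) has T_k = (N+1−k)^(1/4)·T_e.
With k = 2: T_2 = (2+1−2)^¼·95.19 K = 95.19 K.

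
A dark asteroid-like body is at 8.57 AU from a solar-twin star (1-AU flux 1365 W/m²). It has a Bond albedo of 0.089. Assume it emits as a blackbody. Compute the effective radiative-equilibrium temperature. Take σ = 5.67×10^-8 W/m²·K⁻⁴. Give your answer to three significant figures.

93.0 K

Flux at the orbit: S = 1365/(8.57)² = 18.59 W/m².
Averaging over the sphere, the absorbed flux is S(1−α)/4 = 4.233 W/m².
Balancing against σT⁴: T = (4.233/5.67×10⁻⁸)^(1/4) = 92.95 K.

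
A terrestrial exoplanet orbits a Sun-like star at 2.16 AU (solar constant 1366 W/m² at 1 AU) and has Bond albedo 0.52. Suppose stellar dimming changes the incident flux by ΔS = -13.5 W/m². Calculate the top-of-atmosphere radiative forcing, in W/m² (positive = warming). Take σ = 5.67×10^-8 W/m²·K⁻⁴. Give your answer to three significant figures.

Flux at the orbit: S = 1366/(2.16)² = 292.8 W/m².
ΔF = Δ[S(1−α)]/4 = (1−0.52)·-13.5/4 = -1.620 W/m².

-1.62 W/m²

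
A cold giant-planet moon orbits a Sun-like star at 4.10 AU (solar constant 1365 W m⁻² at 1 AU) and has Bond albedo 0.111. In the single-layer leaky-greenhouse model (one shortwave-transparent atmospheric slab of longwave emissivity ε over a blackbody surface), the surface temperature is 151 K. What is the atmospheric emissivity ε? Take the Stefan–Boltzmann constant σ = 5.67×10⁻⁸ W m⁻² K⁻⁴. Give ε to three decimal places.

By the inverse-square law, S = 1365/4.10² = 81.20 W m⁻².
First, T_e = [81.20·(1−0.111)/(4σ)]^(1/4) = 133.6 K.
Since (2−ε)/2 = (T_e/T_s)⁴ = 0.6122, ε = 0.7755.

0.776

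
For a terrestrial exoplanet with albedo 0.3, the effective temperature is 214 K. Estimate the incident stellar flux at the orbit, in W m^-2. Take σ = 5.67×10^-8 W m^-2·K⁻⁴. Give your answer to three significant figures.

680 W m^-2

Invert the energy balance for S: S = 4σT⁴/(1−α).
σT⁴ = 5.67×10⁻⁸·(214)⁴ = 118.9 W m^-2.
So S = 4×118.9/(1−0.3) = 679.5 W m^-2.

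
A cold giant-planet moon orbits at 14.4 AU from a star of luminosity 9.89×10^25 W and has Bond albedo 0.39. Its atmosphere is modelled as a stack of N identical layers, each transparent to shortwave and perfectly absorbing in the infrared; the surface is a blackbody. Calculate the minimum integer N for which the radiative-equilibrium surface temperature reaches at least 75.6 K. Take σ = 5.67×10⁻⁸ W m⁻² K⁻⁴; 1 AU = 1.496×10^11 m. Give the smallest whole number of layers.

7

Orbital distance: d = 14.4 AU = 2.154×10^12 m.
S = L/(4πd²) = 1.696 W m⁻².
Top-of-atmosphere balance: σT_e⁴ = S(1−α)/4 = 0.2586 W m⁻² → T_e = 46.21 K.
Need (N+1)T_e⁴ ≥ T_s⁴, i.e. N+1 ≥ (75.6/46.21)⁴ = 7.161.
So N ≥ 6.161; the smallest integer is N = 7.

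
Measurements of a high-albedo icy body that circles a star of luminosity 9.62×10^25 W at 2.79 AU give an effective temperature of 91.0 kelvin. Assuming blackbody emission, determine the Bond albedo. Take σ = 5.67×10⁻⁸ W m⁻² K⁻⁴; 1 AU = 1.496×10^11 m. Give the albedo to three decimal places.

d = 2.79 × 1.496×10^11 m = 4.174×10^11 m.
Spreading L over a sphere of radius d: S = 9.62×10^25/(4π·4.17×10^11²) = 43.94 W m⁻².
Energy balance: S(1−α)/4 = σT⁴, so 1−α = 4σT⁴/S.
σT⁴ = 3.888 W m⁻², so 4σT⁴ = 15.55 W m⁻².
1−α = 15.55/43.94 = 0.3539, so α = 0.6461.

0.646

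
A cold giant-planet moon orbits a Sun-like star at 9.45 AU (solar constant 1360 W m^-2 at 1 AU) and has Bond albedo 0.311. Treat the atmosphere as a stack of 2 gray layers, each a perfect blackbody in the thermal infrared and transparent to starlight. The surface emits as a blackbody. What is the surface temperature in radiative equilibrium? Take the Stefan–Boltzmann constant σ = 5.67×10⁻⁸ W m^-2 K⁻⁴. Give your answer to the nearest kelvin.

109 K

Irradiance scales as 1/d², so S = 1360 W m^-2 × (1/9.45)² = 15.23 W m^-2.
OLR = S(1−α)/4 = 2.623 W m^-2; the top layer radiates at T_e = 82.47 K.
For an N-layer opaque stack, T_s⁴ = (N+1)T_e⁴, hence T_s = (3)^(1/4)×82.47 K = 108.5 K.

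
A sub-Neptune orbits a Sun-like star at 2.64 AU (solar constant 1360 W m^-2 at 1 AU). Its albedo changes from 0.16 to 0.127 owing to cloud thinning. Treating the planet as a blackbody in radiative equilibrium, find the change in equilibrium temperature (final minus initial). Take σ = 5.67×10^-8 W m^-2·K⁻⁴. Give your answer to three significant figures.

By the inverse-square law, S = 1360/2.64² = 195.1 W m^-2.
With α = 0.16, T₁ = 164.0 K.
After:  T₂ = [195.1·0.873/(4σ)]^(1/4) = 165.5 K.
ΔT = T₂ − T₁ = 1.587 K.

1.59 kelvin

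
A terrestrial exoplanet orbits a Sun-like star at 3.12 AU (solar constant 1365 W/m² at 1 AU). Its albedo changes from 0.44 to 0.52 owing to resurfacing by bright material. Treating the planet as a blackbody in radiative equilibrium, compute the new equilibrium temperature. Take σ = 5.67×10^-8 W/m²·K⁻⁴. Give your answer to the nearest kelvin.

131 K

Flux at the orbit: S = 1365/(3.12)² = 140.2 W/m².
T₂ = [S(1−α₂)/(4σ)]^(1/4) = [140.2·0.48/(4σ)]^(1/4) = 131.3 K.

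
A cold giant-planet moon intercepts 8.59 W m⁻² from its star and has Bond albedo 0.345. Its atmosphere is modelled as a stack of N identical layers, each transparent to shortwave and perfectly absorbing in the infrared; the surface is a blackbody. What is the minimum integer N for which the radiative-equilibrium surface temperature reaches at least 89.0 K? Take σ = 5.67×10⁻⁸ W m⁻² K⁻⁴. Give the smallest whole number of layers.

OLR = S(1−α)/4 = 1.407 W m⁻²; the top layer radiates at T_e = 70.57 K.
T_s = (N+1)^(1/4)·T_e ≥ 89.0 K requires N+1 ≥ (T_s/T_e)⁴ = (89.0/70.57)⁴ = 2.529.
So N ≥ 1.529; the smallest integer is N = 2.

2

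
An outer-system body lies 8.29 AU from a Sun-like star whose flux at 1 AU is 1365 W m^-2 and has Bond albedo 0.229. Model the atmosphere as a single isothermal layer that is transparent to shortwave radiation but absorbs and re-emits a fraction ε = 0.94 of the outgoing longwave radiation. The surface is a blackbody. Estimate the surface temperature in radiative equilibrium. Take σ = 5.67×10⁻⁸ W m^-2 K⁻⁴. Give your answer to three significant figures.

106 kelvin

Irradiance scales as 1/d², so S = 1365 W m^-2 × (1/8.29)² = 19.86 W m^-2.
Effective emission temperature (TOA balance): σT_e⁴ = S(1−α)/4 = 3.828 W m^-2 → T_e = 90.65 K.
Surface balance with a leaky layer gives σT_s⁴ = σT_e⁴·2/(2−ε), so T_s = T_e·[2/(2−0.94)]^(1/4) = 106.2 K.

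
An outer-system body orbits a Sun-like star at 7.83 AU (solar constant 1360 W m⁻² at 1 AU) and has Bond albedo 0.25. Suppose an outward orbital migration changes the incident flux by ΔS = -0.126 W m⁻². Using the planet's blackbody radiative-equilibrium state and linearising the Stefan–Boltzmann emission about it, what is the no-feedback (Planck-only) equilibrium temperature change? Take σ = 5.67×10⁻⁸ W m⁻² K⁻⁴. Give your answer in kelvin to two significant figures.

-0.13 K

By the inverse-square law, S = 1360/7.83² = 22.18 W m⁻².
Unperturbed T_e = [22.18·(1−0.25)/(4σ)]^¼ = 92.55 K.
Only a fraction (1−α) is absorbed and it's spread over 4πR², so ΔF = (1−α)ΔS/4 = -0.02363 W m⁻².
Linearising σT⁴ gives d(σT⁴)/dT = 4σT_e³ = 0.1798 W m⁻² per K.
ΔT₀ = ΔF/λ_P = -0.02363/0.1798 = -0.131 K.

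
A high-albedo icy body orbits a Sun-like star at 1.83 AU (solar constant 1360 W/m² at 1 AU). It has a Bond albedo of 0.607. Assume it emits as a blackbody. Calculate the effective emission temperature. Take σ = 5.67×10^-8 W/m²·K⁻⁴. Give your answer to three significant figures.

Flux at the orbit: S = 1360/(1.83)² = 406.1 W/m².
The planet absorbs (1−α)S over its disc πR² and re-emits over 4πR², so the mean absorbed flux is (1−0.607)·406.1/4 = 39.90 W/m².
Balancing against σT⁴: T = (39.90/5.67×10⁻⁸)^(1/4) = 162.9 K.

163 K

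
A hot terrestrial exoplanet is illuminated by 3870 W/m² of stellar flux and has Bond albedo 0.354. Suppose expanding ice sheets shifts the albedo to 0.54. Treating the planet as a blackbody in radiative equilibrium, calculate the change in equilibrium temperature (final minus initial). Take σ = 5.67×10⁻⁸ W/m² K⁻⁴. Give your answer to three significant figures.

-26.4 kelvin

Before: T₁ = [3870·0.646/(4σ)]^(1/4) = 324.0 K.
After:  T₂ = [3870·0.46/(4σ)]^(1/4) = 297.7 K.
Change: 297.7 − 324.0 = -26.37 K.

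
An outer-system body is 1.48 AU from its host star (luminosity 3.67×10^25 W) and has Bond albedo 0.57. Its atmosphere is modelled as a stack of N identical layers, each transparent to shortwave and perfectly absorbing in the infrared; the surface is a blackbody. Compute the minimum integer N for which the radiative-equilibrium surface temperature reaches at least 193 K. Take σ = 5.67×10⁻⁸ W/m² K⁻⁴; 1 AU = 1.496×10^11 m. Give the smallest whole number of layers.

12

Orbital distance: d = 1.48 AU = 2.214×10^11 m.
Flux at the orbit: S = L/(4πd²) = 3.67×10^25/(4π·(2.21×10^11)²) = 59.58 W/m².
The effective emission temperature is T_e = [S(1−α)/(4σ)]^¼ = 103.1 K.
Need (N+1)T_e⁴ ≥ T_s⁴, i.e. N+1 ≥ (193/103.1)⁴ = 12.284.
Rounding up, N = 12.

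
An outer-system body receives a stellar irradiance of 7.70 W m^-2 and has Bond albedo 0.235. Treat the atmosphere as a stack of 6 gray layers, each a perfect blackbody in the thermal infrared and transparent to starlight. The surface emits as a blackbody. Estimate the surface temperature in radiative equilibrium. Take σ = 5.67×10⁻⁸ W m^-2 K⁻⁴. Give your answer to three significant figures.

OLR = S(1−α)/4 = 1.473 W m^-2; the top layer radiates at T_e = 71.39 K.
For an N-layer opaque stack, T_s⁴ = (N+1)T_e⁴, hence T_s = (7)^(1/4)×71.39 K = 116.1 K.

116 K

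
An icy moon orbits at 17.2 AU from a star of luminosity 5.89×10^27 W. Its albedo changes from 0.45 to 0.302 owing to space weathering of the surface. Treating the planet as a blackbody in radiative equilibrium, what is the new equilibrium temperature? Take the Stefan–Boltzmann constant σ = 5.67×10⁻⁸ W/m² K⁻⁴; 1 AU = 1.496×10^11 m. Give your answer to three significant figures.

121 K

d = 17.2 × 1.496×10^11 m = 2.573×10^12 m.
S = L/(4πd²) = 70.79 W/m².
New equilibrium: T₂ = [(1−0.302)·70.79/(4σ)]^(1/4) = 121.5 K.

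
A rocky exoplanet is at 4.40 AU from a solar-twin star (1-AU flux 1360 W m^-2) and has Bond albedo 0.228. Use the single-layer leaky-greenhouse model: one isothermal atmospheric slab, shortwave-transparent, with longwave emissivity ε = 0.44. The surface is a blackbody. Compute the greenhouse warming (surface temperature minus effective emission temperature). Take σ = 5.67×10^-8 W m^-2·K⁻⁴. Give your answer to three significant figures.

By the inverse-square law, S = 1360/4.40² = 70.25 W m^-2.
At the top of the atmosphere, σT_e⁴ = S(1−α)/4 = 13.56 W m^-2, giving T_e = 124.4 K.
For a single slab of emissivity ε, T_s⁴ = 2T_e⁴/(2−ε); thus T_s = 124.4·(1.282)^(1/4) = 132.3 K.
Greenhouse warming: T_s − T_e = 7.969 K.

7.97 K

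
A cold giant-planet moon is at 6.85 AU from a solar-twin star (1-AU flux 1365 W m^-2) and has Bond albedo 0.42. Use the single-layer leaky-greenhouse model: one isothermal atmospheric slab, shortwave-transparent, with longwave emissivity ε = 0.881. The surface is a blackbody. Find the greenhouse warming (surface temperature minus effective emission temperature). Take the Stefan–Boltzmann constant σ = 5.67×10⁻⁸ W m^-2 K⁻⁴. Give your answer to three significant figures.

By the inverse-square law, S = 1365/6.85² = 29.09 W m^-2.
The planet radiates to space at T_e = [S(1−α)/(4σ)]^(1/4) = 92.87 K.
The surface balance (absorbed SW + ε·downward IR = σT_s⁴) with T_a⁴ = T_s⁴/2 reduces to T_s = T_e·[2/(2−ε)]^¼ = 107.4 K.
The atmosphere warms the surface by 14.51 K.

14.5 K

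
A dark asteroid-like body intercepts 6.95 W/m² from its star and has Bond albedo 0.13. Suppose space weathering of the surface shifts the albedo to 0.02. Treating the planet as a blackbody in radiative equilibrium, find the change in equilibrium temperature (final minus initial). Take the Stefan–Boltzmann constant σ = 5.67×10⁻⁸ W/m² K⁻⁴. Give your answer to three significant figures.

With α = 0.13, T₁ = 71.86 K.
Final:   T₂ = [S(1−0.02)/(4σ)]^(1/4) = 74.03 K.
Change: 74.03 − 71.86 = 2.171 K.

2.17 K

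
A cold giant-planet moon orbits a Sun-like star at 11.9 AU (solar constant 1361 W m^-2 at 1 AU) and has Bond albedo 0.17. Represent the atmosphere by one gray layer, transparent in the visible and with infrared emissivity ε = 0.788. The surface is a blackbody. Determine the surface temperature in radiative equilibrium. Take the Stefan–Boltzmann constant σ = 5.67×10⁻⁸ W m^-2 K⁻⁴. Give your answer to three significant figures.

Irradiance scales as 1/d², so S = 1361 W m^-2 × (1/11.9)² = 9.611 W m^-2.
The planet radiates to space at T_e = [S(1−α)/(4σ)]^(1/4) = 77.01 K.
The surface balance (absorbed SW + ε·downward IR = σT_s⁴) with T_a⁴ = T_s⁴/2 reduces to T_s = T_e·[2/(2−ε)]^¼ = 87.28 K.

87.3 kelvin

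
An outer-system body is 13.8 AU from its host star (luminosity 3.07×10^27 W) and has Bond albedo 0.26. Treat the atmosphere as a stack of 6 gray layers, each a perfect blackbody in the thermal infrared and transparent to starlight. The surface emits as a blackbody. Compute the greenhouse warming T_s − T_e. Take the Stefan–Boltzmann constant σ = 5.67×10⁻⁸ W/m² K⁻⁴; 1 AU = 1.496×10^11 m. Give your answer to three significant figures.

d = 13.8 × 1.496×10^11 m = 2.064×10^12 m.
S = L/(4πd²) = 57.32 W/m².
The effective emission temperature is T_e = [S(1−α)/(4σ)]^¼ = 116.9 K.
Surface: T_s = (7)^¼·T_e = 190.2 K.
So the greenhouse effect raises the surface by 190.2 − 116.9 = 73.27 K.

73.3 K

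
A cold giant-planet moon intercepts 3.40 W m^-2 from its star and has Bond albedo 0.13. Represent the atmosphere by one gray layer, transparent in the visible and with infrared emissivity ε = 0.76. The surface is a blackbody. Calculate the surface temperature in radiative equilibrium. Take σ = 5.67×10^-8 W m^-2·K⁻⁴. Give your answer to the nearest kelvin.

68 kelvin

The planet radiates to space at T_e = [S(1−α)/(4σ)]^(1/4) = 60.10 K.
The surface balance (absorbed SW + ε·downward IR = σT_s⁴) with T_a⁴ = T_s⁴/2 reduces to T_s = T_e·[2/(2−ε)]^¼ = 67.72 K.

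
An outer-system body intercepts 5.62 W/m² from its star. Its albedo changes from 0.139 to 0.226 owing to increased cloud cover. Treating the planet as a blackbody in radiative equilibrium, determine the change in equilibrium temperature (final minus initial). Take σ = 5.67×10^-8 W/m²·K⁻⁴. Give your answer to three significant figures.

Initial: T₁ = [S(1−0.139)/(4σ)]^(1/4) = 67.96 K.
Final:   T₂ = [S(1−0.226)/(4σ)]^(1/4) = 66.18 K.
ΔT = T₂ − T₁ = -1.786 K.

-1.79 K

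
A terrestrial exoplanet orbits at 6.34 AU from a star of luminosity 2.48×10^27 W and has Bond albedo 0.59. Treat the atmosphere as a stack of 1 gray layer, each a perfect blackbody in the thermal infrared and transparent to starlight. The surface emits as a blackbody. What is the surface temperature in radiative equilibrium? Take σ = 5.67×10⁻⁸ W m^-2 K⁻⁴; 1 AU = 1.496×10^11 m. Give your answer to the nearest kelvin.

d = 6.34 × 1.496×10^11 m = 9.485×10^11 m.
S = L/(4πd²) = 219.4 W m^-2.
OLR = S(1−α)/4 = 22.49 W m^-2; the top layer radiates at T_e = 141.1 K.
Layer-by-layer balance gives σT_s⁴ = (N+1)σT_e⁴, so T_s = 2^¼·141.1 = 167.8 K.

168 K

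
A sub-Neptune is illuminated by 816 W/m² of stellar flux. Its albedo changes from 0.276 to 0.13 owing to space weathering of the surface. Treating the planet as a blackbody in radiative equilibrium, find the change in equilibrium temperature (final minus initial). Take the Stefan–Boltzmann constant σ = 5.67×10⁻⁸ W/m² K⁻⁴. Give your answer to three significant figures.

10.6 kelvin

With α = 0.276, T₁ = 225.9 K.
After:  T₂ = [816.0·0.87/(4σ)]^(1/4) = 236.5 K.
Change: 236.5 − 225.9 = 10.62 K.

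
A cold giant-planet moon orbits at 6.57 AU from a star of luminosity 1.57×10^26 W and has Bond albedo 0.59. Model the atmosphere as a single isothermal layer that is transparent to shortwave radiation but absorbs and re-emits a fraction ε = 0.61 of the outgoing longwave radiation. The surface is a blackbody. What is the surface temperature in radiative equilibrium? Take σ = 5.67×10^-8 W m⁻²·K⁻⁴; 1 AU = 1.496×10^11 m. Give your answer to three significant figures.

Orbital distance: d = 6.57 AU = 9.829×10^11 m.
Spreading L over a sphere of radius d: S = 1.57×10^26/(4π·9.83×10^11²) = 12.93 W m⁻².
The planet radiates to space at T_e = [S(1−α)/(4σ)]^(1/4) = 69.54 K.
Surface balance with a leaky layer gives σT_s⁴ = σT_e⁴·2/(2−ε), so T_s = T_e·[2/(2−0.61)]^(1/4) = 76.16 K.

76.2 K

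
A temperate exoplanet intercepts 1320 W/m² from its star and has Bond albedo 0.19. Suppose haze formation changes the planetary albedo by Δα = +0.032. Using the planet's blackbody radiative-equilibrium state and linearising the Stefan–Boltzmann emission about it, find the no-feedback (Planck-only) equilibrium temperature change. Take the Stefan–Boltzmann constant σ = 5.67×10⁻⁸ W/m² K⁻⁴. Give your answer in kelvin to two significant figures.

-2.6 K

Reference equilibrium: T_e = [S(1−α)/(4σ)]^(1/4) = 262.0 K.
The change in absorbed flux is Δ[S(1−α)/4] = −SΔα/4 = -10.56 W/m².
Linearising σT⁴ gives d(σT⁴)/dT = 4σT_e³ = 4.080 W/m² per K.
So ΔT₀ = -10.56/4.080 = -2.59 K.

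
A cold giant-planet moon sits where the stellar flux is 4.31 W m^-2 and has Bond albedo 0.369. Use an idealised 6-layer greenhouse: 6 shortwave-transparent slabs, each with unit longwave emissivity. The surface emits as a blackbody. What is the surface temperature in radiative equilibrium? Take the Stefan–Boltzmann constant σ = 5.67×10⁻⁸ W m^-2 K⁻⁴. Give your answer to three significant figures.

95.7 K

OLR = S(1−α)/4 = 0.6799 W m^-2; the top layer radiates at T_e = 58.85 K.
With N = 6 opaque layers, T_s = (N+1)^(1/4)·T_e = 7^(1/4)·58.85 = 95.72 K.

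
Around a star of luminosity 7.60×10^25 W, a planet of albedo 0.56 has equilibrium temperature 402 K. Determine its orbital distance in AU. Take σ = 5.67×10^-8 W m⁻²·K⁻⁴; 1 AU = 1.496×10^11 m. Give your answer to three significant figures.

Energy balance gives S = 4σT⁴/(1−α) = 13460 W m⁻².
S = L/(4πd²) → d = √(L/4πS) = √(7.60×10^25/(4π·13460)) = 2.120×10^10 m = 0.1417 AU.

0.142 AU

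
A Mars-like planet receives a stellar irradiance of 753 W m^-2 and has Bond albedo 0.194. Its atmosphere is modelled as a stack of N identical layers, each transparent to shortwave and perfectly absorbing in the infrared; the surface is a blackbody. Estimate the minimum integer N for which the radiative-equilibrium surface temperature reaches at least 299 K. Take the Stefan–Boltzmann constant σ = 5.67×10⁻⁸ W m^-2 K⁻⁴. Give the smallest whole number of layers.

2

The effective emission temperature is T_e = [S(1−α)/(4σ)]^¼ = 227.4 K.
Since T_s⁴ = (N+1)T_e⁴, we need N ≥ (T_s/T_e)⁴ − 1 = 1.987.
The minimum whole number is N = 2.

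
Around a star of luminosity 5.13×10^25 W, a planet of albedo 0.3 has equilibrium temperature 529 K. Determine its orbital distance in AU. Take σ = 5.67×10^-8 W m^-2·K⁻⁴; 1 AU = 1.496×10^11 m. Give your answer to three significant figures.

0.0848 AU

Required flux: S = 4σT⁴/(1−α) = 25370 W m^-2.
S = L/(4πd²) → d = √(L/4πS) = √(5.13×10^25/(4π·25370)) = 1.268×10^10 m = 0.08479 AU.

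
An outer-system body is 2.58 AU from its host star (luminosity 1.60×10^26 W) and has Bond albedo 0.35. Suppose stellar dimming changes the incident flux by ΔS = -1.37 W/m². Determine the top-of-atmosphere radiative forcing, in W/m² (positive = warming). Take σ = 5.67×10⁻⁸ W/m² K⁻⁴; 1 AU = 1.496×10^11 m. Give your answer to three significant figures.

Orbital distance: d = 2.58 AU = 3.860×10^11 m.
Spreading L over a sphere of radius d: S = 1.60×10^26/(4π·3.86×10^11²) = 85.47 W/m².
ΔF = Δ[S(1−α)]/4 = (1−0.35)·-1.37/4 = -0.2226 W/m².

-0.223 W/m²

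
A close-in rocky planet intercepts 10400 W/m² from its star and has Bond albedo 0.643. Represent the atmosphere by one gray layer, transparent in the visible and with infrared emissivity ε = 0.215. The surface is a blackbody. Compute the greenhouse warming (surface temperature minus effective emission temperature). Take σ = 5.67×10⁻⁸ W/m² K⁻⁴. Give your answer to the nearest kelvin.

10 kelvin

Effective emission temperature (TOA balance): σT_e⁴ = S(1−α)/4 = 928.2 W/m² → T_e = 357.7 K.
For a single slab of emissivity ε, T_s⁴ = 2T_e⁴/(2−ε); thus T_s = 357.7·(1.12)^(1/4) = 368.0 K.
T_s − T_e = 368.0 − 357.7 = 10.32 K.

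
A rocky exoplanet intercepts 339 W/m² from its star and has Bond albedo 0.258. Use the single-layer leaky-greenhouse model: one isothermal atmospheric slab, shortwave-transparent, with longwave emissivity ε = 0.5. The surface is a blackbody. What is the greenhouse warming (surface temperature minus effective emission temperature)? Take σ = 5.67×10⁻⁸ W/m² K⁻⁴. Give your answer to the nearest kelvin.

At the top of the atmosphere, σT_e⁴ = S(1−α)/4 = 62.88 W/m², giving T_e = 182.5 K.
Surface balance with a leaky layer gives σT_s⁴ = σT_e⁴·2/(2−ε), so T_s = T_e·[2/(2−0.5)]^(1/4) = 196.1 K.
T_s − T_e = 196.1 − 182.5 = 13.61 K.

14 K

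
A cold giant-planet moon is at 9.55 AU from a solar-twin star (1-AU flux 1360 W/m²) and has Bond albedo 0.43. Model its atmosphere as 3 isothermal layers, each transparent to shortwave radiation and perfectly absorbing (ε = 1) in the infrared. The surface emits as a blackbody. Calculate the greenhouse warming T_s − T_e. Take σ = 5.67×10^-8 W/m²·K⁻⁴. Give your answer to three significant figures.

32.4 K

By the inverse-square law, S = 1360/9.55² = 14.91 W/m².
The effective emission temperature is T_e = [S(1−α)/(4σ)]^¼ = 78.24 K.
T_s = (N+1)^(1/4)·T_e = 110.7 K.
So the greenhouse effect raises the surface by 110.7 − 78.24 = 32.41 K.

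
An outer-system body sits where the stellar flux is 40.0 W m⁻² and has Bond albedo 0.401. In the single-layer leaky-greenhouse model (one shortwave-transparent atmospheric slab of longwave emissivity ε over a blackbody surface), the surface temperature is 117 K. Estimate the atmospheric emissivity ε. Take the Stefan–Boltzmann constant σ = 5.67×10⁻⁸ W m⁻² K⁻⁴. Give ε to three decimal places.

Effective temperature: T_e = [S(1−α)/(4σ)]^(1/4) = 101.4 K.
Inverting T_s⁴ = 2T_e⁴/(2−ε): (T_e/T_s)⁴ = 0.5638, so ε = 2(1 − 0.5638) = 0.8725.

0.872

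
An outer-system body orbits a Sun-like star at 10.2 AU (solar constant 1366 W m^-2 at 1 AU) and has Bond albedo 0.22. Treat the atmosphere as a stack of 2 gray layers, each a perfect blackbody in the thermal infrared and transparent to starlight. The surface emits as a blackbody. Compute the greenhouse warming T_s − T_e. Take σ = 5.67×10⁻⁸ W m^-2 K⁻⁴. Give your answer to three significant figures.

25.9 K

Flux at the orbit: S = 1366/(10.2)² = 13.13 W m^-2.
OLR = S(1−α)/4 = 2.560 W m^-2; the top layer radiates at T_e = 81.97 K.
T_s = (N+1)^(1/4)·T_e = 107.9 K.
So the greenhouse effect raises the surface by 107.9 − 81.97 = 25.91 K.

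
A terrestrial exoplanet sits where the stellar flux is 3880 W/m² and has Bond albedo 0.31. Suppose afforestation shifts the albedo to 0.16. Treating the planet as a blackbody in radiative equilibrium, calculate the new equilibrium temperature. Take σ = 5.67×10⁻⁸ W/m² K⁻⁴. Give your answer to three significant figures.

346 K

With the new albedo, S(1−α₂)/4 = 814.8 W/m², so T₂ = 346.2 K.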